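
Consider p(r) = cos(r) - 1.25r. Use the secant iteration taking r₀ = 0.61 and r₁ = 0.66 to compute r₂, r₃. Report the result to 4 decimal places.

p(0.61) = 0.057148, p(0.66) = -0.035008
r₂ = 0.660000 − (-0.035008)·(0.660000 − 0.610000) / (-0.035008 − 0.057148) = 0.660000 − (-0.001750)/(-0.092156) = 0.641006
p(0.641006) = 0.000237
r₃ = 0.641006 − 0.000237·(0.641006 − 0.660000) / (0.000237 − (-0.035008)) = 0.641006 − (-0.000004)/(0.035244) = 0.641134

0.6410, 0.6411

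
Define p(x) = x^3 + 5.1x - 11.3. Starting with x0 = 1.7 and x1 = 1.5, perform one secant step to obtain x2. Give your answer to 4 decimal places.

p(1.7) = 2.283000, p(1.5) = -0.275000
x2 = 1.500000 − (-0.275000)·(1.500000 − 1.700000) / (-0.275000 − 2.283000) = 1.500000 − (0.055000)/(-2.558000) = 1.521501

1.5215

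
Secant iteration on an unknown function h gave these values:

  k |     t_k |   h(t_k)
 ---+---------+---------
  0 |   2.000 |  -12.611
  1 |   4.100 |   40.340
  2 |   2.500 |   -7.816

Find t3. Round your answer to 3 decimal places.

t3 = 2.500 − (-7.816)·(2.500 − 4.100) / (-7.816 − 40.340)
   = 2.500 − (12.50560)/(-48.15600) = 2.75969

2.760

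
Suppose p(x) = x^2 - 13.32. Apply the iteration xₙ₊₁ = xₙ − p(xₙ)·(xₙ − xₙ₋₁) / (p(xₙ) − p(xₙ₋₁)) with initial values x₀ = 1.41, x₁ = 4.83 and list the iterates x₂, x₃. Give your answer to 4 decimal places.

3.2260, 3.5876

p(1.41) = -11.331900, p(4.83) = 10.008900
x₂ = 4.830000 − 10.008900·(4.830000 − 1.410000) / (10.008900 − (-11.331900)) = 4.830000 − (34.230438)/(21.340800) = 3.226010
p(3.226010) = -2.912862
x₃ = 3.226010 − (-2.912862)·(3.226010 − 4.830000) / (-2.912862 − 10.008900) = 3.226010 − (4.672203)/(-12.921762) = 3.587586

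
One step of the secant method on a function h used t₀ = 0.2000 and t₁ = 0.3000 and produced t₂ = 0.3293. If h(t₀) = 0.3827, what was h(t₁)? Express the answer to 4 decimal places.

0.0867

The secant line through (0.2000, 0.3827) and (0.3000, h(t₁)) crosses zero at t₂ = 0.3293.
So (0.2000, 0.3827), (0.3000, h(t₁)), (0.3293, 0) are collinear:
h(t₁) = 0.3827 · (0.3000 − 0.3293) / (0.2000 − 0.3293) = 0.3827 · (-0.029300)/(-0.129300) = 0.086722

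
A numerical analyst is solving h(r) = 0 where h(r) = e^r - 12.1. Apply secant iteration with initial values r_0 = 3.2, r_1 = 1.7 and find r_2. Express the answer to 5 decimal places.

h(3.2) = 12.4325302, h(1.7) = -6.6260526
r_2 = 1.7000000 − (-6.6260526)·(1.7000000 − 3.2000000) / (-6.6260526 − 12.4325302) = 1.7000000 − (9.9390789)/(-19.0585828) = 2.2215015

2.22150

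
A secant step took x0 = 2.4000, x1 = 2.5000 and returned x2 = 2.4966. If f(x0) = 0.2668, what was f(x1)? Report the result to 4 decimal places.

The secant line through (2.4000, 0.2668) and (2.5000, f(x1)) crosses zero at x2 = 2.4966.
So (2.4000, 0.2668), (2.5000, f(x1)), (2.4966, 0) are collinear:
f(x1) = 0.2668 · (2.5000 − 2.4966) / (2.4000 − 2.4966) = 0.2668 · (0.003400)/(-0.096600) = -0.009390

-0.0094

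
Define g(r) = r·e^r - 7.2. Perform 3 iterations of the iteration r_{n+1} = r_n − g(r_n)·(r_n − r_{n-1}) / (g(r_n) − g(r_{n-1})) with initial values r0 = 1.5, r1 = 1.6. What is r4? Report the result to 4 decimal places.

g(1.5) = -0.477466, g(1.6) = 0.724852
r2 = 1.600000 − 0.724852·(1.600000 − 1.500000) / (0.724852 − (-0.477466)) = 1.600000 − (0.072485)/(1.202318) = 1.539712
g(1.539712) = -0.019941
r3 = 1.539712 − (-0.019941)·(1.539712 − 1.600000) / (-0.019941 − 0.724852) = 1.539712 − (0.001202)/(-0.744793) = 1.541326
g(1.541326) = -0.000803
r4 = 1.541326 − (-0.000803)·(1.541326 − 1.539712) / (-0.000803 − (-0.019941)) = 1.541326 − (-0.000001)/(0.019138) = 1.541394

1.5414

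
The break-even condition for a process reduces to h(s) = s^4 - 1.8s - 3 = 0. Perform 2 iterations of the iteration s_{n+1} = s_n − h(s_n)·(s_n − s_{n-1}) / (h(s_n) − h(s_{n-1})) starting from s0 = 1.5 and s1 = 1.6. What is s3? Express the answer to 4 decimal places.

1.5512

h(1.5) = -0.637500, h(1.6) = 0.673600
s2 = 1.600000 − 0.673600·(1.600000 − 1.500000) / (0.673600 − (-0.637500)) = 1.600000 − (0.067360)/(1.311100) = 1.548623
h(1.548623) = -0.035995
s3 = 1.548623 − (-0.035995)·(1.548623 − 1.600000) / (-0.035995 − 0.673600) = 1.548623 − (0.001849)/(-0.709595) = 1.551229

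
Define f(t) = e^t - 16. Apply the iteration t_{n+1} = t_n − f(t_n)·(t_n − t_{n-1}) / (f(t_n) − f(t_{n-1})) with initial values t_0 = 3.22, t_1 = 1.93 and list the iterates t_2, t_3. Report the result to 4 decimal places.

f(3.22) = 9.028120, f(1.93) = -9.110490
t_2 = 1.930000 − (-9.110490)·(1.930000 − 3.220000) / (-9.110490 − 9.028120) = 1.930000 − (11.752532)/(-18.138610) = 2.577929
f(2.577929) = -2.830165
t_3 = 2.577929 − (-2.830165)·(2.577929 − 1.930000) / (-2.830165 − (-9.110490)) = 2.577929 − (-1.833746)/(6.280325) = 2.869912

2.5779, 2.8699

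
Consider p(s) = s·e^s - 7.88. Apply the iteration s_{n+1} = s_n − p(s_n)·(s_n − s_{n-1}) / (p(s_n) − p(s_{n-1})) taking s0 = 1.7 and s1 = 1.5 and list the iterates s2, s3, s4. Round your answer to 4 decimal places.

p(1.7) = 1.425711, p(1.5) = -1.157466
s2 = 1.500000 − (-1.157466)·(1.500000 − 1.700000) / (-1.157466 − 1.425711) = 1.500000 − (0.231493)/(-2.583177) = 1.589616
p(1.589616) = -0.087918
s3 = 1.589616 − (-0.087918)·(1.589616 − 1.500000) / (-0.087918 − (-1.157466)) = 1.589616 − (-0.007879)/(1.069548) = 1.596982
p(1.596982) = 0.006071
s4 = 1.596982 − 0.006071·(1.596982 − 1.589616) / (0.006071 − (-0.087918)) = 1.596982 − (0.000045)/(0.093989) = 1.596506

1.5896, 1.5970, 1.5965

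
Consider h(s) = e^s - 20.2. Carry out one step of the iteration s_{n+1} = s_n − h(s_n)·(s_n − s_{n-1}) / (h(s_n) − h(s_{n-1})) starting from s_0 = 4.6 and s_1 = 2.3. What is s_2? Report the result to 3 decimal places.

h(4.6) = 79.28432, h(2.3) = -10.22582
s_2 = 2.30000 − (-10.22582)·(2.30000 − 4.60000) / (-10.22582 − 79.28432) = 2.30000 − (23.51938)/(-89.51013) = 2.56276

2.563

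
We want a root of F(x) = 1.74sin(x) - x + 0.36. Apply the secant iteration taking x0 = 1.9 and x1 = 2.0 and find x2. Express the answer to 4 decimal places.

1.9648

F(1.9) = 0.106562, F(2.0) = -0.057822
x2 = 2.000000 − (-0.057822)·(2.000000 − 1.900000) / (-0.057822 − 0.106562) = 2.000000 − (-0.005782)/(-0.164385) = 1.964825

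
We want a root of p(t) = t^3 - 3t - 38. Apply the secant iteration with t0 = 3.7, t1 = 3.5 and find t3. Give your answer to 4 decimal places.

p(3.7) = 1.553000, p(3.5) = -5.625000
t2 = 3.500000 − (-5.625000)·(3.500000 − 3.700000) / (-5.625000 − 1.553000) = 3.500000 − (1.125000)/(-7.178000) = 3.656729
p(3.656729) = -0.073629
t3 = 3.656729 − (-0.073629)·(3.656729 − 3.500000) / (-0.073629 − (-5.625000)) = 3.656729 − (-0.011540)/(5.551371) = 3.658808

3.6588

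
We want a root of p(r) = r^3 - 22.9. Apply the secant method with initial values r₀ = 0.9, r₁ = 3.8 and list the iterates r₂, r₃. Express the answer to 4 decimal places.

p(0.9) = -22.171000, p(3.8) = 31.972000
r₂ = 3.800000 − 31.972000·(3.800000 − 0.900000) / (31.972000 − (-22.171000)) = 3.800000 − (92.718800)/(54.143000) = 2.087520
p(2.087520) = -13.803130
r₃ = 2.087520 − (-13.803130)·(2.087520 − 3.800000) / (-13.803130 − 31.972000) = 2.087520 − (23.637583)/(-45.775130) = 2.603905

2.0875, 2.6039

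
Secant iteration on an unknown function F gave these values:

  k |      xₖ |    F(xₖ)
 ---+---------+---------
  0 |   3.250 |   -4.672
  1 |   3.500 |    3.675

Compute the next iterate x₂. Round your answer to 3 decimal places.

x₂ = 3.500 − 3.675·(3.500 − 3.250) / (3.675 − (-4.672))
   = 3.500 − (0.91875)/(8.34700) = 3.38993

3.390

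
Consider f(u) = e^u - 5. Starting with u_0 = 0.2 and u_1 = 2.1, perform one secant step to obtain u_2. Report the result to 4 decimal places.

f(0.2) = -3.778597, f(2.1) = 3.166170
u_2 = 2.100000 − 3.166170·(2.100000 − 0.200000) / (3.166170 − (-3.778597)) = 2.100000 − (6.015723)/(6.944767) = 1.233776

1.2338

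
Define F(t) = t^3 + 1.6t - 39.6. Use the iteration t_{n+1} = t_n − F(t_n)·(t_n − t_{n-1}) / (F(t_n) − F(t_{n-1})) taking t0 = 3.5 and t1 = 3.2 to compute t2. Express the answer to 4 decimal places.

F(3.5) = 8.875000, F(3.2) = -1.712000
t2 = 3.200000 − (-1.712000)·(3.200000 − 3.500000) / (-1.712000 − 8.875000) = 3.200000 − (0.513600)/(-10.587000) = 3.248512

3.2485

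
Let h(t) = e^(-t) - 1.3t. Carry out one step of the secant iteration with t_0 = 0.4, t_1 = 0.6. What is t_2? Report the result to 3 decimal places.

0.479

h(0.4) = 0.15032, h(0.6) = -0.23119
t_2 = 0.60000 − (-0.23119)·(0.60000 − 0.40000) / (-0.23119 − 0.15032) = 0.60000 − (-0.04624)/(-0.38151) = 0.47880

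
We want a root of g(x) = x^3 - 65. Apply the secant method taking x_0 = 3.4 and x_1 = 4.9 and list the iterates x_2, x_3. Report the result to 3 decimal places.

3.892, 3.996

g(3.4) = -25.69600, g(4.9) = 52.64900
x_2 = 4.90000 − 52.64900·(4.90000 − 3.40000) / (52.64900 − (-25.69600)) = 4.90000 − (78.97350)/(78.34500) = 3.89198
g(3.89198) = -6.04630
x_3 = 3.89198 − (-6.04630)·(3.89198 − 4.90000) / (-6.04630 − 52.64900) = 3.89198 − (6.09481)/(-58.69530) = 3.99582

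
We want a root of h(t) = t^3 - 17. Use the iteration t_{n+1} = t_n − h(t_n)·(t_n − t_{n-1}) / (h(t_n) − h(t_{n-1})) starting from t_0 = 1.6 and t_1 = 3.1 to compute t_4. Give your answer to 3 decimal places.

h(1.6) = -12.90400, h(3.1) = 12.79100
t_2 = 3.10000 − 12.79100·(3.10000 − 1.60000) / (12.79100 − (-12.90400)) = 3.10000 − (19.18650)/(25.69500) = 2.35330
h(2.35330) = -3.96740
t_3 = 2.35330 − (-3.96740)·(2.35330 − 3.10000) / (-3.96740 − 12.79100) = 2.35330 − (2.96247)/(-16.75840) = 2.53007
h(2.53007) = -0.80432
t_4 = 2.53007 − (-0.80432)·(2.53007 − 2.35330) / (-0.80432 − (-3.96740)) = 2.53007 − (-0.14218)/(3.16309) = 2.57502

2.575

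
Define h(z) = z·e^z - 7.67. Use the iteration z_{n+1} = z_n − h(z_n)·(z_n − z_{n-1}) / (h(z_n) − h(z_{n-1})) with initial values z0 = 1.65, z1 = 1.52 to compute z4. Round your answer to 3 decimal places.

1.580

h(1.65) = 0.92152, h(1.52) = -0.72022
z2 = 1.52000 − (-0.72022)·(1.52000 − 1.65000) / (-0.72022 − 0.92152) = 1.52000 − (0.09363)/(-1.64173) = 1.57703
h(1.57703) = -0.03629
z3 = 1.57703 − (-0.03629)·(1.57703 − 1.52000) / (-0.03629 − (-0.72022)) = 1.57703 − (-0.00207)/(0.68392) = 1.58006
h(1.58006) = 0.00154
z4 = 1.58006 − 0.00154·(1.58006 − 1.57703) / (0.00154 − (-0.03629)) = 1.58006 − (0.00000)/(0.03783) = 1.57993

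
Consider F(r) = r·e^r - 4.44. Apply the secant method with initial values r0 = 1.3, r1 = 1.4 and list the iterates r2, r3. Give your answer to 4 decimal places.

F(1.3) = 0.330086, F(1.4) = 1.237280
r2 = 1.400000 − 1.237280·(1.400000 − 1.300000) / (1.237280 − 0.330086) = 1.400000 − (0.123728)/(0.907194) = 1.263615
F(1.263615) = 0.030906
r3 = 1.263615 − 0.030906·(1.263615 − 1.400000) / (0.030906 − 1.237280) = 1.263615 − (-0.004215)/(-1.206374) = 1.260121

1.2636, 1.2601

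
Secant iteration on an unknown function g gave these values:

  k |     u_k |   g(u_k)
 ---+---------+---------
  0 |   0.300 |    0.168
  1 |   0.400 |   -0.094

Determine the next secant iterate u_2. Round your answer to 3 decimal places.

u_2 = 0.400 − (-0.094)·(0.400 − 0.300) / (-0.094 − 0.168)
   = 0.400 − (-0.00940)/(-0.26200) = 0.36412

0.364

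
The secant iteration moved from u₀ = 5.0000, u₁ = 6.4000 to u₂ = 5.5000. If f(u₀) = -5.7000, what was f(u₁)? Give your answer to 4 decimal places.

The secant line through (5.0000, -5.7000) and (6.4000, f(u₁)) crosses zero at u₂ = 5.5000.
So (5.0000, -5.7000), (6.4000, f(u₁)), (5.5000, 0) are collinear:
f(u₁) = -5.7000 · (6.4000 − 5.5000) / (5.0000 − 5.5000) = -5.7000 · (0.900000)/(-0.500000) = 10.260000

10.2600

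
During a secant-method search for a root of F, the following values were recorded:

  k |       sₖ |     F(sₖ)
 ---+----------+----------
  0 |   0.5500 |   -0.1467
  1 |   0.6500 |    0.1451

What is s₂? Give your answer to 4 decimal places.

s₂ = 0.6500 − 0.1451·(0.6500 − 0.5500) / (0.1451 − (-0.1467))
   = 0.6500 − (0.014510)/(0.291800) = 0.600274

0.6003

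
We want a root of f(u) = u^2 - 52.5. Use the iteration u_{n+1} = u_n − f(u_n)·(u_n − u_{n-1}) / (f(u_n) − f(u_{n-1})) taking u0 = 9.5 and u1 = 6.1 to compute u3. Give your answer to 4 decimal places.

f(9.5) = 37.750000, f(6.1) = -15.290000
u2 = 6.100000 − (-15.290000)·(6.100000 − 9.500000) / (-15.290000 − 37.750000) = 6.100000 − (51.986000)/(-53.040000) = 7.080128
f(7.080128) = -2.371785
u3 = 7.080128 − (-2.371785)·(7.080128 − 6.100000) / (-2.371785 − (-15.290000)) = 7.080128 − (-2.324653)/(12.918215) = 7.260080

7.2601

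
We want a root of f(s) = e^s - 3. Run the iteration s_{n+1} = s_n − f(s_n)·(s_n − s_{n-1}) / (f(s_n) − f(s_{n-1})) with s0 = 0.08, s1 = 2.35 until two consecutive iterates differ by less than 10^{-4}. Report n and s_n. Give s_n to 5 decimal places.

n = 8, s_n = 1.09861

f(0.08) = -1.9167129, f(2.35) = 7.4855697
s2 = 2.3500000 − 7.4855697·(2.2700000)/(9.4022827) = 0.5427534;  |Δ| = 1.8072466
f(0.5427534) = -1.2792618
s3 = 0.5427534 − (-1.2792618)·(-1.8072466)/(-8.7648315) = 0.8065282;  |Δ| = 0.2637748
f(0.8065282) = -0.7598828
s4 = 0.8065282 − (-0.7598828)·(0.2637748)/(0.5193790) = 1.1924466;  |Δ| = 0.3859184
f(1.1924466) = 0.2951333
s5 = 1.1924466 − 0.2951333·(0.3859184)/(1.0550161) = 1.0844887;  |Δ| = 0.1079580
f(1.0844887) = -0.0420731
s6 = 1.0844887 − (-0.0420731)·(-0.1079580)/(-0.3372064) = 1.0979585;  |Δ| = 0.0134699
f(1.0979585) = -0.0019607
s7 = 1.0979585 − (-0.0019607)·(0.0134699)/(0.0401124) = 1.0986169;  |Δ| = 0.0006584
f(1.0986169) = 0.0000139
s8 = 1.0986169 − 0.0000139·(0.0006584)/(0.0019745) = 1.0986123;  |Δ| = 0.0000046
|s8 − s7| = 0.0000046 < 10^{-4}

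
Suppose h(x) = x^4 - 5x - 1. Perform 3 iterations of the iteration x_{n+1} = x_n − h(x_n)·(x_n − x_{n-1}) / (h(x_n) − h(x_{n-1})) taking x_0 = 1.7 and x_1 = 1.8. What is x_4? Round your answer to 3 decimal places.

1.772

h(1.7) = -1.14790, h(1.8) = 0.49760
x_2 = 1.80000 − 0.49760·(1.80000 − 1.70000) / (0.49760 − (-1.14790)) = 1.80000 − (0.04976)/(1.64550) = 1.76976
h(1.76976) = -0.03906
x_3 = 1.76976 − (-0.03906)·(1.76976 − 1.80000) / (-0.03906 − 0.49760) = 1.76976 − (0.00118)/(-0.53666) = 1.77196
h(1.77196) = -0.00117
x_4 = 1.77196 − (-0.00117)·(1.77196 − 1.76976) / (-0.00117 − (-0.03906)) = 1.77196 − (0.00000)/(0.03789) = 1.77203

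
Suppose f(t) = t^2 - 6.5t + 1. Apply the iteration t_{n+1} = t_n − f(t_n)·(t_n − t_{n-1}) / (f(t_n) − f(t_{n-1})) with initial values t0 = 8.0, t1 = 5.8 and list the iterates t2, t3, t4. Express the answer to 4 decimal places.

6.2192, 6.3544, 6.3421

f(8.0) = 13.000000, f(5.8) = -3.060000
t2 = 5.800000 − (-3.060000)·(5.800000 − 8.000000) / (-3.060000 − 13.000000) = 5.800000 − (6.732000)/(-16.060000) = 6.219178
f(6.219178) = -0.746482
t3 = 6.219178 − (-0.746482)·(6.219178 − 5.800000) / (-0.746482 − (-3.060000)) = 6.219178 − (-0.312909)/(2.313518) = 6.354430
f(6.354430) = 0.074988
t4 = 6.354430 − 0.074988·(6.354430 − 6.219178) / (0.074988 − (-0.746482)) = 6.354430 − (0.010142)/(0.821469) = 6.342084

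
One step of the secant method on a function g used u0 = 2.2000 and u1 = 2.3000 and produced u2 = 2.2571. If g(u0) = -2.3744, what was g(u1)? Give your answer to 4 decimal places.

1.7839

The secant line through (2.2000, -2.3744) and (2.3000, g(u1)) crosses zero at u2 = 2.2571.
So (2.2000, -2.3744), (2.3000, g(u1)), (2.2571, 0) are collinear:
g(u1) = -2.3744 · (2.3000 − 2.2571) / (2.2000 − 2.2571) = -2.3744 · (0.042900)/(-0.057100) = 1.783919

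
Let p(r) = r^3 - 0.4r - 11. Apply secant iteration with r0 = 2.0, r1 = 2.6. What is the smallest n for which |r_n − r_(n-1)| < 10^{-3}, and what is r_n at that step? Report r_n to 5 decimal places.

p(2.0) = -3.8000000, p(2.6) = 5.5360000
r2 = 2.6000000 − 5.5360000·(0.6000000)/(9.3360000) = 2.2442159;  |Δ| = 0.3557841
p(2.2442159) = -0.5946812
r3 = 2.2442159 − (-0.5946812)·(-0.3557841)/(-6.1306812) = 2.2787273;  |Δ| = 0.0345114
p(2.2787273) = -0.0789760
r4 = 2.2787273 − (-0.0789760)·(0.0345114)/(0.5157052) = 2.2840124;  |Δ| = 0.0052851
p(2.2840124) = 0.0014317
r5 = 2.2840124 − 0.0014317·(0.0052851)/(0.0804077) = 2.2839183;  |Δ| = 0.0000941
|r5 − r4| = 0.0000941 < 10^{-3}

n = 5, r_n = 2.28392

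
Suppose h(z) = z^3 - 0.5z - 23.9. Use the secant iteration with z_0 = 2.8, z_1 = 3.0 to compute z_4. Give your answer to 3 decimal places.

h(2.8) = -3.34800, h(3.0) = 1.60000
z_2 = 3.00000 − 1.60000·(3.00000 − 2.80000) / (1.60000 − (-3.34800)) = 3.00000 − (0.32000)/(4.94800) = 2.93533
h(2.93533) = -0.07645
z_3 = 2.93533 − (-0.07645)·(2.93533 − 3.00000) / (-0.07645 − 1.60000) = 2.93533 − (0.00494)/(-1.67645) = 2.93828
h(2.93828) = -0.00162
z_4 = 2.93828 − (-0.00162)·(2.93828 − 2.93533) / (-0.00162 − (-0.07645)) = 2.93828 − (0.00000)/(0.07484) = 2.93834

2.938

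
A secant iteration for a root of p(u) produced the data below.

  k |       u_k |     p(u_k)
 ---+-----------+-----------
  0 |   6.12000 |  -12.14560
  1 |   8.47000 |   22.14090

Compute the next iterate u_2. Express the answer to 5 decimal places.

u_2 = 8.47000 − 22.14090·(8.47000 − 6.12000) / (22.14090 − (-12.14560))
   = 8.47000 − (52.0311150)/(34.2865000) = 6.9524606

6.95246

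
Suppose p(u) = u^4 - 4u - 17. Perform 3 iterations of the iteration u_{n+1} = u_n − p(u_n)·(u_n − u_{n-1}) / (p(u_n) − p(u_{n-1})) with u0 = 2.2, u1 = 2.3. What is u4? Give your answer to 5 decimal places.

2.25887

p(2.2) = -2.3744000, p(2.3) = 1.7841000
u2 = 2.3000000 − 1.7841000·(2.3000000 − 2.2000000) / (1.7841000 − (-2.3744000)) = 2.3000000 − (0.1784100)/(4.1585000) = 2.2570975
p(2.2570975) = -0.0745701
u3 = 2.2570975 − (-0.0745701)·(2.2570975 − 2.3000000) / (-0.0745701 − 1.7841000) = 2.2570975 − (0.0031992)/(-1.8586701) = 2.2588188
p(2.2588188) = -0.0021954
u4 = 2.2588188 − (-0.0021954)·(2.2588188 − 2.2570975) / (-0.0021954 − (-0.0745701)) = 2.2588188 − (-0.0000038)/(0.0723747) = 2.2588710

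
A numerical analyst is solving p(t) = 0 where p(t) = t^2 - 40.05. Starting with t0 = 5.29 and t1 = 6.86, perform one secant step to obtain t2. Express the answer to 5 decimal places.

p(5.29) = -12.0659000, p(6.86) = 7.0096000
t2 = 6.8600000 − 7.0096000·(6.8600000 − 5.2900000) / (7.0096000 − (-12.0659000)) = 6.8600000 − (11.0050720)/(19.0755000) = 6.2830782

6.28308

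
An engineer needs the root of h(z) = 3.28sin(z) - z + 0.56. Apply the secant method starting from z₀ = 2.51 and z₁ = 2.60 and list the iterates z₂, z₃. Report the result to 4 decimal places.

h(2.51) = -0.013387, h(2.60) = -0.349156
z₂ = 2.600000 − (-0.349156)·(2.600000 − 2.510000) / (-0.349156 − (-0.013387)) = 2.600000 − (-0.031424)/(-0.335769) = 2.506412
h(2.506412) = -0.000312
z₃ = 2.506412 − (-0.000312)·(2.506412 − 2.600000) / (-0.000312 − (-0.349156)) = 2.506412 − (0.000029)/(0.348843) = 2.506328

2.5064, 2.5063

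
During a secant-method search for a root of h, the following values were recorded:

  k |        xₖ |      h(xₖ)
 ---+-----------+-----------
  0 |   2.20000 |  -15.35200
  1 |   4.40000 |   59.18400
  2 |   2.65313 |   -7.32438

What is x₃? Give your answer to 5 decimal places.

2.84551

x₃ = 2.65313 − (-7.32438)·(2.65313 − 4.40000) / (-7.32438 − 59.18400)
   = 2.65313 − (12.7947397)/(-66.5083800) = 2.8455079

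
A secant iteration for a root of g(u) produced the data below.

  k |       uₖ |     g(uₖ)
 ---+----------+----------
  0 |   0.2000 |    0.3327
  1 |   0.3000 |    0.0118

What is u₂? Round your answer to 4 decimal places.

0.3037

u₂ = 0.3000 − 0.0118·(0.3000 − 0.2000) / (0.0118 − 0.3327)
   = 0.3000 − (0.001180)/(-0.320900) = 0.303677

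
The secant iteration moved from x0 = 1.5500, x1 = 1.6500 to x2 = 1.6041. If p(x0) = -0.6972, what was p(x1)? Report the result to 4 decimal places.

0.5915

The secant line through (1.5500, -0.6972) and (1.6500, p(x1)) crosses zero at x2 = 1.6041.
So (1.5500, -0.6972), (1.6500, p(x1)), (1.6041, 0) are collinear:
p(x1) = -0.6972 · (1.6500 − 1.6041) / (1.5500 − 1.6041) = -0.6972 · (0.045900)/(-0.054100) = 0.591525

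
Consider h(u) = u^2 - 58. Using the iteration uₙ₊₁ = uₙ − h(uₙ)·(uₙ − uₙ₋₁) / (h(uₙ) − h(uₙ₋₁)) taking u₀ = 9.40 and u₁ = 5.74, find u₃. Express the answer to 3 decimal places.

7.647

h(9.40) = 30.36000, h(5.74) = -25.05240
u₂ = 5.74000 − (-25.05240)·(5.74000 − 9.40000) / (-25.05240 − 30.36000) = 5.74000 − (91.69178)/(-55.41240) = 7.39472
h(7.39472) = -3.31818
u₃ = 7.39472 − (-3.31818)·(7.39472 − 5.74000) / (-3.31818 − (-25.05240)) = 7.39472 − (-5.49064)/(21.73422) = 7.64734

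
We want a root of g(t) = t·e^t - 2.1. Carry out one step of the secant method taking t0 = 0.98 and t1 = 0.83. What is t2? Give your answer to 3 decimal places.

0.872

g(0.98) = 0.51117, g(0.83) = -0.19655
t2 = 0.83000 − (-0.19655)·(0.83000 − 0.98000) / (-0.19655 − 0.51117) = 0.83000 − (0.02948)/(-0.70771) = 0.87166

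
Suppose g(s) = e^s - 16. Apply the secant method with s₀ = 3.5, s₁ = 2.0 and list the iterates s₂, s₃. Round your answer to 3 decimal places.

g(3.5) = 17.11545, g(2.0) = -8.61094
s₂ = 2.00000 − (-8.61094)·(2.00000 − 3.50000) / (-8.61094 − 17.11545) = 2.00000 − (12.91642)/(-25.72640) = 2.50207
g(2.50207) = -3.79228
s₃ = 2.50207 − (-3.79228)·(2.50207 − 2.00000) / (-3.79228 − (-8.61094)) = 2.50207 − (-1.90398)/(4.81866) = 2.89720

2.502, 2.897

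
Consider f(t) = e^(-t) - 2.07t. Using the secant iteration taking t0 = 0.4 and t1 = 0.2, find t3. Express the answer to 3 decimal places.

0.343

f(0.4) = -0.15768, f(0.2) = 0.40473
t2 = 0.20000 − 0.40473·(0.20000 − 0.40000) / (0.40473 − (-0.15768)) = 0.20000 − (-0.08095)/(0.56241) = 0.34393
f(0.34393) = -0.00295
t3 = 0.34393 − (-0.00295)·(0.34393 − 0.20000) / (-0.00295 − 0.40473) = 0.34393 − (-0.00042)/(-0.40768) = 0.34289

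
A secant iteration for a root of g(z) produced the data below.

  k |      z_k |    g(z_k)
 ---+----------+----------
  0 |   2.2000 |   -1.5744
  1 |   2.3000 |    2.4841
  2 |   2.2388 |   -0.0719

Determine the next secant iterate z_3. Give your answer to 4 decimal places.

2.2405

z_3 = 2.2388 − (-0.0719)·(2.2388 − 2.3000) / (-0.0719 − 2.4841)
   = 2.2388 − (0.004400)/(-2.556000) = 2.240522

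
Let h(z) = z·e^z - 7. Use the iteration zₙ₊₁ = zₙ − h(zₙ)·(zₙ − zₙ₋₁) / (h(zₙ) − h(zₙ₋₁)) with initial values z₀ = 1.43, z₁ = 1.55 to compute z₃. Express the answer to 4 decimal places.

h(1.43) = -1.024460, h(1.55) = 0.302779
z₂ = 1.550000 − 0.302779·(1.550000 − 1.430000) / (0.302779 − (-1.024460)) = 1.550000 − (0.036333)/(1.327239) = 1.522625
h(1.522625) = -0.019919
z₃ = 1.522625 − (-0.019919)·(1.522625 − 1.550000) / (-0.019919 − 0.302779) = 1.522625 − (0.000545)/(-0.322698) = 1.524315

1.5243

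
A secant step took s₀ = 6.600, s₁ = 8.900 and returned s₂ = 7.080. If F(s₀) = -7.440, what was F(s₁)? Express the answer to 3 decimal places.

28.210

The secant line through (6.600, -7.440) and (8.900, F(s₁)) crosses zero at s₂ = 7.080.
So (6.600, -7.440), (8.900, F(s₁)), (7.080, 0) are collinear:
F(s₁) = -7.440 · (8.900 − 7.080) / (6.600 − 7.080) = -7.440 · (1.82000)/(-0.48000) = 28.21000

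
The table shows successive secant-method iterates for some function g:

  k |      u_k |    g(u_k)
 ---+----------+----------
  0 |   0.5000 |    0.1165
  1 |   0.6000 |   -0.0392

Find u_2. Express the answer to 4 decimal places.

0.5748

u_2 = 0.6000 − (-0.0392)·(0.6000 − 0.5000) / (-0.0392 − 0.1165)
   = 0.6000 − (-0.003920)/(-0.155700) = 0.574823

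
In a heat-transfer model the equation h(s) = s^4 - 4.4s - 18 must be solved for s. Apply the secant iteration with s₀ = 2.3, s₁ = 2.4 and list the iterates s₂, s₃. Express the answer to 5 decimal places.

h(2.3) = -0.1359000, h(2.4) = 4.6176000
s₂ = 2.4000000 − 4.6176000·(2.4000000 − 2.3000000) / (4.6176000 − (-0.1359000)) = 2.4000000 − (0.4617600)/(4.7535000) = 2.3028589
h(2.3028589) = -0.0090805
s₃ = 2.3028589 − (-0.0090805)·(2.3028589 − 2.4000000) / (-0.0090805 − 4.6176000) = 2.3028589 − (0.0008821)/(-4.6266805) = 2.3030496

2.30286, 2.30305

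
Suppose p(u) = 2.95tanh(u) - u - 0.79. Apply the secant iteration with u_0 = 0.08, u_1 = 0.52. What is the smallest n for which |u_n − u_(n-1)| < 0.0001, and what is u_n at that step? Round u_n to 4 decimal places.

p(0.08) = -0.634502, p(0.52) = 0.099215
u_2 = 0.520000 − 0.099215·(0.440000)/(0.733717) = 0.460502;  |Δ| = 0.059498
p(0.460502) = 0.019453
u_3 = 0.460502 − 0.019453·(-0.059498)/(-0.079762) = 0.445991;  |Δ| = 0.014511
p(0.445991) = -0.001127
u_4 = 0.445991 − (-0.001127)·(-0.014511)/(-0.020580) = 0.446786;  |Δ| = 0.000794
p(0.446786) = 0.000011
u_5 = 0.446786 − 0.000011·(0.000794)/(0.001138) = 0.446778;  |Δ| = 0.000008
|u_5 − u_4| = 0.000008 < 0.0001

n = 5, u_n = 0.4468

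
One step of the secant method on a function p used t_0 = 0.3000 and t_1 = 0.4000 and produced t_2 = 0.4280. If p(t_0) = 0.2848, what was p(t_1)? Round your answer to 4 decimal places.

0.0623

The secant line through (0.3000, 0.2848) and (0.4000, p(t_1)) crosses zero at t_2 = 0.4280.
So (0.3000, 0.2848), (0.4000, p(t_1)), (0.4280, 0) are collinear:
p(t_1) = 0.2848 · (0.4000 − 0.4280) / (0.3000 − 0.4280) = 0.2848 · (-0.028000)/(-0.128000) = 0.062300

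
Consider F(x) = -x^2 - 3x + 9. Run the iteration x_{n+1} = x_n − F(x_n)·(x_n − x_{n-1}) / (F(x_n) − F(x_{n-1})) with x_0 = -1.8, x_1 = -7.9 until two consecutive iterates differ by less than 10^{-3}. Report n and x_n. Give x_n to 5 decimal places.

n = 7, x_n = -4.85410

F(-1.8) = 11.1600000, F(-7.9) = -29.7100000
x_2 = -7.9000000 − (-29.7100000)·(-6.1000000)/(-40.8700000) = -3.4656716;  |Δ| = 4.4343284
F(-3.4656716) = 7.3861350
x_3 = -3.4656716 − 7.3861350·(4.4343284)/(37.0961350) = -4.3485816;  |Δ| = 0.8829100
F(-4.3485816) = 3.1355827
x_4 = -4.3485816 − 3.1355827·(-0.8829100)/(-4.2505523) = -4.9998940;  |Δ| = 0.6513124
F(-4.9998940) = -0.9992580
x_5 = -4.9998940 − (-0.9992580)·(-0.6513124)/(-4.1348407) = -4.8424927;  |Δ| = 0.1574013
F(-4.8424927) = 0.0777422
x_6 = -4.8424927 − 0.0777422·(0.1574013)/(1.0770002) = -4.8538546;  |Δ| = 0.0113619
F(-4.8538546) = 0.0016593
x_7 = -4.8538546 − 0.0016593·(-0.0113619)/(-0.0760830) = -4.8541024;  |Δ| = 0.0002478
|x_7 − x_6| = 0.0002478 < 10^{-3}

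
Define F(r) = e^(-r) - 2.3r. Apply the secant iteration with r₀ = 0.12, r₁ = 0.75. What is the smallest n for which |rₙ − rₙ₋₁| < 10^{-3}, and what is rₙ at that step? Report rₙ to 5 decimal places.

F(0.12) = 0.6109204, F(0.75) = -1.2526334
r₂ = 0.7500000 − (-1.2526334)·(0.6300000)/(-1.8635539) = 0.3265300;  |Δ| = 0.4234700
F(0.3265300) = -0.0295964
r₃ = 0.3265300 − (-0.0295964)·(-0.4234700)/(1.2230370) = 0.3162825;  |Δ| = 0.0102476
F(0.3162825) = 0.0014039
r₄ = 0.3162825 − 0.0014039·(-0.0102476)/(0.0310003) = 0.3167465;  |Δ| = 0.0004641
|r₄ − r₃| = 0.0004641 < 10^{-3}

n = 4, rₙ = 0.31675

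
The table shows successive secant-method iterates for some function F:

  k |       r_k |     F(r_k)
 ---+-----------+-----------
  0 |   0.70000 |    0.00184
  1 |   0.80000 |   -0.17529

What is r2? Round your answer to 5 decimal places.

r2 = 0.80000 − (-0.17529)·(0.80000 − 0.70000) / (-0.17529 − 0.00184)
   = 0.80000 − (-0.0175290)/(-0.1771300) = 0.7010388

0.70104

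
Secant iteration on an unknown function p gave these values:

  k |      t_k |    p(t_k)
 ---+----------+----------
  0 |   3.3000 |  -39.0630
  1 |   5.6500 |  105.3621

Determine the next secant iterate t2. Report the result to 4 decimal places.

t2 = 5.6500 − 105.3621·(5.6500 − 3.3000) / (105.3621 − (-39.0630))
   = 5.6500 − (247.600935)/(144.425100) = 3.935610

3.9356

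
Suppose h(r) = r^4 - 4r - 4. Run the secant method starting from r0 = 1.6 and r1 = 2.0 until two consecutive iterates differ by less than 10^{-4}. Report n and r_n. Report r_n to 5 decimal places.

h(1.6) = -3.8464000, h(2.0) = 4.0000000
r2 = 2.0000000 − 4.0000000·(0.4000000)/(7.8464000) = 1.7960848;  |Δ| = 0.2039152
h(1.7960848) = -0.7777749
r3 = 1.7960848 − (-0.7777749)·(-0.2039152)/(-4.7777749) = 1.8292802;  |Δ| = 0.0331954
h(1.8292802) = -0.1196240
r4 = 1.8292802 − (-0.1196240)·(0.0331954)/(0.6581509) = 1.8353137;  |Δ| = 0.0060335
h(1.8353137) = 0.0047053
r5 = 1.8353137 − 0.0047053·(0.0060335)/(0.1243293) = 1.8350854;  |Δ| = 0.0002283
h(1.8350854) = -0.0000267
r6 = 1.8350854 − (-0.0000267)·(-0.0002283)/(-0.0047320) = 1.8350867;  |Δ| = 0.0000013
|r6 − r5| = 0.0000013 < 10^{-4}

n = 6, r_n = 1.83509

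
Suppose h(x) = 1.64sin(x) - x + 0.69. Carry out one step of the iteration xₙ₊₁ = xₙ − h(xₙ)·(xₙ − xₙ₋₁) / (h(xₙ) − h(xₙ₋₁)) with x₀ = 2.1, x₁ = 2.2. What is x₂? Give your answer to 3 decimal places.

2.103

h(2.1) = 0.00566, h(2.2) = -0.18407
x₂ = 2.20000 − (-0.18407)·(2.20000 − 2.10000) / (-0.18407 − 0.00566) = 2.20000 − (-0.01841)/(-0.18973) = 2.10298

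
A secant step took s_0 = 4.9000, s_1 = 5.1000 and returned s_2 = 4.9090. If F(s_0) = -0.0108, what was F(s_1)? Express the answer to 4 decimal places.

0.2292

The secant line through (4.9000, -0.0108) and (5.1000, F(s_1)) crosses zero at s_2 = 4.9090.
So (4.9000, -0.0108), (5.1000, F(s_1)), (4.9090, 0) are collinear:
F(s_1) = -0.0108 · (5.1000 − 4.9090) / (4.9000 − 4.9090) = -0.0108 · (0.191000)/(-0.009000) = 0.229200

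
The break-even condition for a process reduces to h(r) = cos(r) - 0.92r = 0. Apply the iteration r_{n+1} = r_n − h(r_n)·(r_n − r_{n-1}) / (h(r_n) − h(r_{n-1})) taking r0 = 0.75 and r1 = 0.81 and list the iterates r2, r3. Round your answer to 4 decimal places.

h(0.75) = 0.041689, h(0.81) = -0.055702
r2 = 0.810000 − (-0.055702)·(0.810000 − 0.750000) / (-0.055702 − 0.041689) = 0.810000 − (-0.003342)/(-0.097390) = 0.775684
h(0.775684) = 0.000314
r3 = 0.775684 − 0.000314·(0.775684 − 0.810000) / (0.000314 − (-0.055702)) = 0.775684 − (-0.000011)/(0.056015) = 0.775876

0.7757, 0.7759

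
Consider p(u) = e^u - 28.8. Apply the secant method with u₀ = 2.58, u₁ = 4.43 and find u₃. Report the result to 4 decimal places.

p(2.58) = -15.602862, p(4.43) = 55.131417
u₂ = 4.430000 − 55.131417·(4.430000 − 2.580000) / (55.131417 − (-15.602862)) = 4.430000 − (101.993121)/(70.734279) = 2.988081
p(2.988081) = -8.952447
u₃ = 2.988081 − (-8.952447)·(2.988081 − 4.430000) / (-8.952447 − 55.131417) = 2.988081 − (12.908707)/(-64.083864) = 3.189515

3.1895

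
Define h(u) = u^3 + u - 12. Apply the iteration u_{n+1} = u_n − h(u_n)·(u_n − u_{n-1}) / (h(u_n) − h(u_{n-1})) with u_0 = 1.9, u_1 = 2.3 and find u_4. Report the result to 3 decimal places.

h(1.9) = -3.24100, h(2.3) = 2.46700
u_2 = 2.30000 − 2.46700·(2.30000 − 1.90000) / (2.46700 − (-3.24100)) = 2.30000 − (0.98680)/(5.70800) = 2.12712
h(2.12712) = -0.24843
u_3 = 2.12712 − (-0.24843)·(2.12712 − 2.30000) / (-0.24843 − 2.46700) = 2.12712 − (0.04295)/(-2.71543) = 2.14294
h(2.14294) = -0.01632
u_4 = 2.14294 − (-0.01632)·(2.14294 − 2.12712) / (-0.01632 − (-0.24843)) = 2.14294 − (-0.00026)/(0.23211) = 2.14405

2.144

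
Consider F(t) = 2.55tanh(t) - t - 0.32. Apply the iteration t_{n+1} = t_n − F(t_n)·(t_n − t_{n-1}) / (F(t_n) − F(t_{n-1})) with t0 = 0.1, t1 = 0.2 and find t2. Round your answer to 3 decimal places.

F(0.1) = -0.16585, F(0.2) = -0.01669
t2 = 0.20000 − (-0.01669)·(0.20000 − 0.10000) / (-0.01669 − (-0.16585)) = 0.20000 − (-0.00167)/(0.14915) = 0.21119

0.211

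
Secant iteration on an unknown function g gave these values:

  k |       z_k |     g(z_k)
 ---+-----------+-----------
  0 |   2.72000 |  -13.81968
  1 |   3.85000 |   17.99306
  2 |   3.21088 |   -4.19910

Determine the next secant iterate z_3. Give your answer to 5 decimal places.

z_3 = 3.21088 − (-4.19910)·(3.21088 − 3.85000) / (-4.19910 − 17.99306)
   = 3.21088 − (2.6837288)/(-22.1921600) = 3.3318114

3.33181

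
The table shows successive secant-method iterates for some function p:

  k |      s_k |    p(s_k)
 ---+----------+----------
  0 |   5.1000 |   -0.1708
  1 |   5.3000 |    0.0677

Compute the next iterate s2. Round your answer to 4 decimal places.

5.2432

s2 = 5.3000 − 0.0677·(5.3000 − 5.1000) / (0.0677 − (-0.1708))
   = 5.3000 − (0.013540)/(0.238500) = 5.243229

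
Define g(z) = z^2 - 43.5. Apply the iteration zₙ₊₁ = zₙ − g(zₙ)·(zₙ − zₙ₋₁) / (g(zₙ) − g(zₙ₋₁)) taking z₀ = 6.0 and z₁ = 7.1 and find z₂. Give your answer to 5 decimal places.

g(6.0) = -7.5000000, g(7.1) = 6.9100000
z₂ = 7.1000000 − 6.9100000·(7.1000000 − 6.0000000) / (6.9100000 − (-7.5000000)) = 7.1000000 − (7.6010000)/(14.4100000) = 6.5725191

6.57252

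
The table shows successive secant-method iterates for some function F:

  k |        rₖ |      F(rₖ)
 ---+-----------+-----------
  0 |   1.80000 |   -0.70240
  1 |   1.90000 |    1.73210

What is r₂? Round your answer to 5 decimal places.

r₂ = 1.90000 − 1.73210·(1.90000 − 1.80000) / (1.73210 − (-0.70240))
   = 1.90000 − (0.1732100)/(2.4345000) = 1.8288519

1.82885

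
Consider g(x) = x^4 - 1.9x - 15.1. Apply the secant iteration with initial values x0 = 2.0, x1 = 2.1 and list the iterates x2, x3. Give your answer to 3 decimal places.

2.089, 2.090

g(2.0) = -2.90000, g(2.1) = 0.35810
x2 = 2.10000 − 0.35810·(2.10000 − 2.00000) / (0.35810 − (-2.90000)) = 2.10000 − (0.03581)/(3.25810) = 2.08901
g(2.08901) = -0.02498
x3 = 2.08901 − (-0.02498)·(2.08901 − 2.10000) / (-0.02498 − 0.35810) = 2.08901 − (0.00027)/(-0.38308) = 2.08973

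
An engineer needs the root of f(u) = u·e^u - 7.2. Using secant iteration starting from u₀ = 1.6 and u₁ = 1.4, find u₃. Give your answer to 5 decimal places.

1.54200

f(1.6) = 0.7248519, f(1.4) = -1.5227200
u₂ = 1.4000000 − (-1.5227200)·(1.4000000 − 1.6000000) / (-1.5227200 − 0.7248519) = 1.4000000 − (0.3045440)/(-2.2475719) = 1.5354991
f(1.5354991) = -0.0696908
u₃ = 1.5354991 − (-0.0696908)·(1.5354991 − 1.4000000) / (-0.0696908 − (-1.5227200)) = 1.5354991 − (-0.0094430)/(1.4530293) = 1.5419980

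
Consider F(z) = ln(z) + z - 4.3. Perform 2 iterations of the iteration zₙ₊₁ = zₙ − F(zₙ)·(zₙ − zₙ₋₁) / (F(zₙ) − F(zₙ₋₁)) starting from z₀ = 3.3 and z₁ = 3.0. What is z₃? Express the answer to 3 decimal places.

3.152

F(3.3) = 0.19392, F(3.0) = -0.20139
z₂ = 3.00000 − (-0.20139)·(3.00000 − 3.30000) / (-0.20139 − 0.19392) = 3.00000 − (0.06042)/(-0.39531) = 3.15283
F(3.15283) = 0.00113
z₃ = 3.15283 − 0.00113·(3.15283 − 3.00000) / (0.00113 − (-0.20139)) = 3.15283 − (0.00017)/(0.20252) = 3.15198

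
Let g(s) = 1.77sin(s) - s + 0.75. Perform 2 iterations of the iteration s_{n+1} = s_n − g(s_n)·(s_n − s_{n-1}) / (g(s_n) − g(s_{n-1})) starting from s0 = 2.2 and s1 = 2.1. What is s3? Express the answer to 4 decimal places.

2.1907

g(2.2) = -0.018961, g(2.1) = 0.177881
s2 = 2.100000 − 0.177881·(2.100000 − 2.200000) / (0.177881 − (-0.018961)) = 2.100000 − (-0.017788)/(0.196842) = 2.190367
g(2.190367) = 0.000639
s3 = 2.190367 − 0.000639·(2.190367 − 2.100000) / (0.000639 − 0.177881) = 2.190367 − (0.000058)/(-0.177242) = 2.190693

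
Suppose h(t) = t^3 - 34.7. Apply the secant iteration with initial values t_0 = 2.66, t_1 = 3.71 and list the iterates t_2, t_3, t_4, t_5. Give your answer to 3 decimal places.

3.177, 3.251, 3.262, 3.262

h(2.66) = -15.87890, h(3.71) = 16.36481
t_2 = 3.71000 − 16.36481·(3.71000 − 2.66000) / (16.36481 − (-15.87890)) = 3.71000 − (17.18305)/(32.24371) = 3.17709
h(3.17709) = -2.63082
t_3 = 3.17709 − (-2.63082)·(3.17709 − 3.71000) / (-2.63082 − 16.36481) = 3.17709 − (1.40199)/(-18.99563) = 3.25089
h(3.25089) = -0.34352
t_4 = 3.25089 − (-0.34352)·(3.25089 − 3.17709) / (-0.34352 − (-2.63082)) = 3.25089 − (-0.02535)/(2.28730) = 3.26198
h(3.26198) = 0.00912
t_5 = 3.26198 − 0.00912·(3.26198 − 3.25089) / (0.00912 − (-0.34352)) = 3.26198 − (0.00010)/(0.35264) = 3.26169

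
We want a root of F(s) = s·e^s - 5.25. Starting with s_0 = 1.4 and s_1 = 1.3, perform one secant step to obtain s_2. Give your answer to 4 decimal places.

1.3529

F(1.4) = 0.427280, F(1.3) = -0.479914
s_2 = 1.300000 − (-0.479914)·(1.300000 − 1.400000) / (-0.479914 − 0.427280) = 1.300000 − (0.047991)/(-0.907194) = 1.352901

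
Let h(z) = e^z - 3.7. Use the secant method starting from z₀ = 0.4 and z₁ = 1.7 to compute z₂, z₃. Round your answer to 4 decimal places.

1.1209, 1.2731

h(0.4) = -2.208175, h(1.7) = 1.773947
z₂ = 1.700000 − 1.773947·(1.700000 − 0.400000) / (1.773947 − (-2.208175)) = 1.700000 − (2.306132)/(3.982123) = 1.120879
h(1.120879) = -0.632451
z₃ = 1.120879 − (-0.632451)·(1.120879 − 1.700000) / (-0.632451 − 1.773947) = 1.120879 − (0.366266)/(-2.406399) = 1.273084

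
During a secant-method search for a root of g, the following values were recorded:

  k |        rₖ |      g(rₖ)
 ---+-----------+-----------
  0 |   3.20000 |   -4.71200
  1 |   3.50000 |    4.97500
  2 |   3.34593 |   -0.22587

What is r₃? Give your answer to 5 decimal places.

r₃ = 3.34593 − (-0.22587)·(3.34593 − 3.50000) / (-0.22587 − 4.97500)
   = 3.34593 − (0.0347998)/(-5.2008700) = 3.3526211

3.35262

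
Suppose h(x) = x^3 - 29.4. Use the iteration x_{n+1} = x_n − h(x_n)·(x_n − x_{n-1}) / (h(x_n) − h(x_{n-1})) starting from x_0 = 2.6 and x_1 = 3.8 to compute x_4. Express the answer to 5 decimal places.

3.08714

h(2.6) = -11.8240000, h(3.8) = 25.4720000
x_2 = 3.8000000 − 25.4720000·(3.8000000 − 2.6000000) / (25.4720000 − (-11.8240000)) = 3.8000000 − (30.5664000)/(37.2960000) = 2.9804376
h(2.9804376) = -2.9247486
x_3 = 2.9804376 − (-2.9247486)·(2.9804376 − 3.8000000) / (-2.9247486 − 25.4720000) = 2.9804376 − (2.3970141)/(-28.3967486) = 3.0648491
h(3.0648491) = -0.6109516
x_4 = 3.0648491 − (-0.6109516)·(3.0648491 − 2.9804376) / (-0.6109516 − (-2.9247486)) = 3.0648491 − (-0.0515714)/(2.3137970) = 3.0871378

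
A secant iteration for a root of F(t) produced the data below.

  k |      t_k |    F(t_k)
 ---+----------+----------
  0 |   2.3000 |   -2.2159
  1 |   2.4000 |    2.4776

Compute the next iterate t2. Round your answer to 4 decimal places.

2.3472

t2 = 2.4000 − 2.4776·(2.4000 − 2.3000) / (2.4776 − (-2.2159))
   = 2.4000 − (0.247760)/(4.693500) = 2.347212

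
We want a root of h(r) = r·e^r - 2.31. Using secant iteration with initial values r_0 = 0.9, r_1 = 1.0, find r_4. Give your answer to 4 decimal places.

h(0.9) = -0.096357, h(1.0) = 0.408282
r_2 = 1.000000 − 0.408282·(1.000000 − 0.900000) / (0.408282 − (-0.096357)) = 1.000000 − (0.040828)/(0.504639) = 0.919094
h(0.919094) = -0.005813
r_3 = 0.919094 − (-0.005813)·(0.919094 − 1.000000) / (-0.005813 − 0.408282) = 0.919094 − (0.000470)/(-0.414095) = 0.920230
h(0.920230) = -0.000344
r_4 = 0.920230 − (-0.000344)·(0.920230 − 0.919094) / (-0.000344 − (-0.005813)) = 0.920230 − (0.000000)/(0.005469) = 0.920302

0.9203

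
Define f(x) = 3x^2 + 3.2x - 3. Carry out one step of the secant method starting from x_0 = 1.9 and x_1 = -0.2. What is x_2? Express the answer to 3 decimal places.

f(1.9) = 13.91000, f(-0.2) = -3.52000
x_2 = -0.20000 − (-3.52000)·(-0.20000 − 1.90000) / (-3.52000 − 13.91000) = -0.20000 − (7.39200)/(-17.43000) = 0.22410

0.224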